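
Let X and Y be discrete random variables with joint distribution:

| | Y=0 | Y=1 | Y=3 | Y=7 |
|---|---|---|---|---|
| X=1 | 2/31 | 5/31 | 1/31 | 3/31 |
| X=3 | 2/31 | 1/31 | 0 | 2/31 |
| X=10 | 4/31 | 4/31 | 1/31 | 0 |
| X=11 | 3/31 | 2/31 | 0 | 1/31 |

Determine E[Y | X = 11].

3/2

P(X = 11) = 6/31.
Σ Y·P over the event = 0·(3/31) + 1·(2/31) + 7·(1/31) = 9/31.
E[Y | X = 11] = (9/31) / (6/31) = 3/2.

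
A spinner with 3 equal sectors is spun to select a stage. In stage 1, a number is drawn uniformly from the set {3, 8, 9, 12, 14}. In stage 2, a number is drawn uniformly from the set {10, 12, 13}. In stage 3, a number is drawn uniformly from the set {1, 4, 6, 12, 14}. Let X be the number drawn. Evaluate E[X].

E[X | stage 1] = (3+8+9+12+14)/5 = 46/5.
E[X | stage 2] = (10+12+13)/3 = 35/3.
E[X | stage 3] = (1+4+6+12+14)/5 = 37/5.
By the law of total expectation,
E[X] = (1/3)·(46/5) + (1/3)·(35/3) + (1/3)·(37/5) = 424/45.

424/45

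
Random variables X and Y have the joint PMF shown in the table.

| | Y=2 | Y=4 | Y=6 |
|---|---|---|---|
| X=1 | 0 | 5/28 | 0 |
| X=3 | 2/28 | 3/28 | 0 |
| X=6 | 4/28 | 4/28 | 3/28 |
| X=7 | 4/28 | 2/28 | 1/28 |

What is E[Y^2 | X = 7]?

P(X = 7) = 1/4.
Σ Y^2·P over the event = 4·(4/28) + 16·(2/28) + 36·(1/28) = 3.
E[Y^2 | X = 7] = (3) / (1/4) = 12.

12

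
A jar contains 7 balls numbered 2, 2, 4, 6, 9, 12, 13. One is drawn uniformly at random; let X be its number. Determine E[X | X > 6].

34/3

P(X > 6) = 3/7.
Σ over the event: 9·1/7 + 12·1/7 + 13·1/7 = 34/7.
E[X | X > 6] = (34/7) / (3/7) = 34/3.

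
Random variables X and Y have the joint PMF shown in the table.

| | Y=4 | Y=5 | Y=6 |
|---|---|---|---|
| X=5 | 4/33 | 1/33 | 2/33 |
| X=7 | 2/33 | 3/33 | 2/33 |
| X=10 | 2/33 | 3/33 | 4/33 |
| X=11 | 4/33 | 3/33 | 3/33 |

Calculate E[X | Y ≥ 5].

P(Y ≥ 5) = 7/11.
Summing X·P(X=x,Y=y) over the conditioning event gives 62/11.
E[X | Y ≥ 5] = (62/11) / (7/11) = 62/7.

62/7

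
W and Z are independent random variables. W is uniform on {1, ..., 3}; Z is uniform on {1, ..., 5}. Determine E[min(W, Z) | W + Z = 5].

5/3

Outcomes with W + Z = 5: (1,4), (2,3), (3,2), each with probability 1/15.
E[min(W, Z) | W + Z = 5] = (1 + 2 + 2) / 3 = 5/3.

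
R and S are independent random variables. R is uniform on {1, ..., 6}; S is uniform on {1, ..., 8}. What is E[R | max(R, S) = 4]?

P(max(R, S) = 4) = 7/48.
Summing R·P(x,y) over outcomes with max(R, S) = 4 gives 11/24.
E[R | max(R, S) = 4] = (11/24) / (7/48) = 22/7.

22/7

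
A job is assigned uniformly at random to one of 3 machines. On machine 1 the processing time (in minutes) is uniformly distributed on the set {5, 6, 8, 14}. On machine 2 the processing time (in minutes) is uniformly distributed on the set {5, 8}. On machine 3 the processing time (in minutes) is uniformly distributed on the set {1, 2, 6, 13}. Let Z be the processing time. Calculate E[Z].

E[Z | machine 1] = (5+6+8+14)/4 = 33/4.
E[Z | machine 2] = (5+8)/2 = 13/2.
E[Z | machine 3] = (1+2+6+13)/4 = 11/2.
E[Z] = (1/3)·(33/4) + (1/3)·(13/2) + (1/3)·(11/2) = 27/4.

27/4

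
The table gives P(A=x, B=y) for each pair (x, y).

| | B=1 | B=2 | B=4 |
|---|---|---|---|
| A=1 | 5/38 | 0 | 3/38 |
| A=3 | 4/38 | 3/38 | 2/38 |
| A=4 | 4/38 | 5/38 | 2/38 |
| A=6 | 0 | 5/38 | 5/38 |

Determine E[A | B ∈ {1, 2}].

P(B ∈ {1, 2}) = 13/19.
Summing A·P(A=x,B=y) over the conditioning event gives 46/19.
E[A | B ∈ {1, 2}] = (46/19) / (13/19) = 46/13.

46/13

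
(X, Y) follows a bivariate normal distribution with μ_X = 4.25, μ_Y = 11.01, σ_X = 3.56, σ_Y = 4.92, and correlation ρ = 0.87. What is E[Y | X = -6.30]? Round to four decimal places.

-1.6749

E[Y | X=x] = μ_Y + ρ(σ_Y/σ_X)(x − μ_X) for jointly normal variables.
E[Y | X=-6.30] = 11.01 + (0.87)·(4.92/3.56)·(-6.30 − (4.25)) = 11.01 + (1.20236)·(-10.55) = -1.6749.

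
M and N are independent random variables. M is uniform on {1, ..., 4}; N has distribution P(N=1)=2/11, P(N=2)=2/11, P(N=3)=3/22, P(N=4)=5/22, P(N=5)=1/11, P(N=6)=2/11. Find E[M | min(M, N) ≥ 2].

3

P(min(M, N) ≥ 2) = 27/44.
Summing M·P(x,y) over outcomes with min(M, N) ≥ 2 gives 81/44.
E[M | min(M, N) ≥ 2] = (81/44) / (27/44) = 3.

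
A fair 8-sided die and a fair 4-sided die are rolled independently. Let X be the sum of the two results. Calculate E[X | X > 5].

P(X > 5) = 11/16.
Σ over the event: 6·1/8 + 7·1/8 + 8·1/8 + 9·1/8 + 10·3/32 + 11·1/16 + 12·1/32 = 23/4.
E[X | X > 5] = (23/4) / (11/16) = 92/11.

92/11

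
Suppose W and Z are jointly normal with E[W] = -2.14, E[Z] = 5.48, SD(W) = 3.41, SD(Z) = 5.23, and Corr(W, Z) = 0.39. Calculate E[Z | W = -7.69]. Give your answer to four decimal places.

2.1603

E[Z | W=x] = μ_Z + ρ(σ_Z/σ_W)(x − μ_W) for jointly normal variables.
E[Z | W=-7.69] = 5.48 + (0.39)·(5.23/3.41)·(-7.69 − (-2.14)) = 5.48 + (0.59815)·(-5.55) = 2.1603.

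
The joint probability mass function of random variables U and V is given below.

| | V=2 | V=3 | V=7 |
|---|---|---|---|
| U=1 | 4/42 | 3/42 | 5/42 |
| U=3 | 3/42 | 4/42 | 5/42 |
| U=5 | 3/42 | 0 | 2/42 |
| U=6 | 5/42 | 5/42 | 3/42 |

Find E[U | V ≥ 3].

P(V ≥ 3) = 9/14.
Σ U·P over the event = 1·(3/42) + 1·(5/42) + 3·(4/42) + 3·(5/42) + 5·(2/42) + 6·(5/42) + 6·(3/42) = 31/14.
E[U | V ≥ 3] = (31/14) / (9/14) = 31/9.

31/9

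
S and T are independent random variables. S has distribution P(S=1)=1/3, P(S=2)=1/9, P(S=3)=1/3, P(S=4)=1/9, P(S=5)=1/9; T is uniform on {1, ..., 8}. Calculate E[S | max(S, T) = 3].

32/13

P(max(S, T) = 3) = 13/72.
Summing S·P(x,y) over outcomes with max(S, T) = 3 gives 4/9.
E[S | max(S, T) = 3] = (4/9) / (13/72) = 32/13.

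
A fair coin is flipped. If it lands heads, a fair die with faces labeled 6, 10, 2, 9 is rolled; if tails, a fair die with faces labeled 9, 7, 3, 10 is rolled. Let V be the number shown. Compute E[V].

7

E[V | heads] = (6+10+2+9)/4 = 27/4.
E[V | tails] = (9+7+3+10)/4 = 29/4.
E[V] = (1/2)·(27/4) + (1/2)·(29/4) = 7.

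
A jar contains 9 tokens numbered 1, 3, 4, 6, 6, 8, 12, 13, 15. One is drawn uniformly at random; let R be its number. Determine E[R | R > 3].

64/7

P(R > 3) = 7/9.
Σ over the event: 4·1/9 + 6·2/9 + 8·1/9 + 12·1/9 + 13·1/9 + 15·1/9 = 64/9.
E[R | R > 3] = (64/9) / (7/9) = 64/7.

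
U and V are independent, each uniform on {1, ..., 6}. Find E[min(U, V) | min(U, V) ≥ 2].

P(min(U, V) ≥ 2) = 25/36.
Summing min(U,V)·P(x,y) over outcomes with min(U, V) ≥ 2 gives 20/9.
E[min(U, V) | min(U, V) ≥ 2] = (20/9) / (25/36) = 16/5.

16/5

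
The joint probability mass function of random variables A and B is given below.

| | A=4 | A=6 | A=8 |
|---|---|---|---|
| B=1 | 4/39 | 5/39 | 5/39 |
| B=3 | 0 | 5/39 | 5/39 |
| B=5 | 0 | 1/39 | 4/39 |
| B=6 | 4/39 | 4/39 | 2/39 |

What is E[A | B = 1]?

43/7

P(B = 1) = 14/39.
Σ A·P over the event = 4·(4/39) + 6·(5/39) + 8·(5/39) = 86/39.
E[A | B = 1] = (86/39) / (14/39) = 43/7.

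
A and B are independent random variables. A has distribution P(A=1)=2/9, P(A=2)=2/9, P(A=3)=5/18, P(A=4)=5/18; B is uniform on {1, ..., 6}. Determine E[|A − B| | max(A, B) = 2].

2/3

P(max(A, B) = 2) = 1/9.
Summing |A−B|·P(x,y) over outcomes with max(A, B) = 2 gives 2/27.
E[|A − B| | max(A, B) = 2] = (2/27) / (1/9) = 2/3.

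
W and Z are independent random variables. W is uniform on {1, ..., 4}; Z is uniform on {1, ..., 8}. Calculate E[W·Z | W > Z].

P(W > Z) = 3/16.
Summing WZ·P(x,y) over outcomes with W > Z gives 35/32.
E[W·Z | W > Z] = (35/32) / (3/16) = 35/6.

35/6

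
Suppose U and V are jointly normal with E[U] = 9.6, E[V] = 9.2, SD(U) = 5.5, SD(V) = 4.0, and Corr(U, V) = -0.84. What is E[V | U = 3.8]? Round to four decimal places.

For a bivariate normal, E[V | U=x] = μ_V + ρ·(σ_V/σ_U)·(x − μ_U).
E[V | U=3.8] = 9.2 + (-0.84)·(4.0/5.5)·(3.8 − (9.6)) = 9.2 + (-0.61091)·(-5.8) = 12.7433.

12.7433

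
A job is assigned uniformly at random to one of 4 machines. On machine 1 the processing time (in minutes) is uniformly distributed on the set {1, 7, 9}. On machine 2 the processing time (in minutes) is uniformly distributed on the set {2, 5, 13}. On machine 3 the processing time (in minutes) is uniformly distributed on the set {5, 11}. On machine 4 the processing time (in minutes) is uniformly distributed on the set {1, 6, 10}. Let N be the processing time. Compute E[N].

E[N | machine 1] = (1+7+9)/3 = 17/3.
E[N | machine 2] = (2+5+13)/3 = 20/3.
E[N | machine 3] = (5+11)/2 = 8.
E[N | machine 4] = (1+6+10)/3 = 17/3.
E[N] = (1/4)·(17/3) + (1/4)·(20/3) + (1/4)·(8) + (1/4)·(17/3) = 13/2.

13/2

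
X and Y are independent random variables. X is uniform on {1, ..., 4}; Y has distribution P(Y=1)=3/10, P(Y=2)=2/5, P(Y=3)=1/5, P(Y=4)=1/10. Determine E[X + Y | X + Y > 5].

P(X + Y > 5) = 11/40.
Summing (X+Y)·P(x,y) over outcomes with X + Y > 5 gives 71/40.
E[X + Y | X + Y > 5] = (71/40) / (11/40) = 71/11.

71/11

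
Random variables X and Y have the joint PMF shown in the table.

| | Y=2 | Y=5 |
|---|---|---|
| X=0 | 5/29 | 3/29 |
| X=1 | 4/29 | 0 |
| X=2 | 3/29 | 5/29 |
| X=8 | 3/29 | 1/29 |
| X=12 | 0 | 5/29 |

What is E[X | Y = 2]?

P(Y = 2) = 15/29.
Σ X·P over the event = 0·(5/29) + 1·(4/29) + 2·(3/29) + 8·(3/29) = 34/29.
E[X | Y = 2] = (34/29) / (15/29) = 34/15.

34/15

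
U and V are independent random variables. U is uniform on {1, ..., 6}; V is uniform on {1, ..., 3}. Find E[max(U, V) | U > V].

P(U > V) = 2/3.
Summing max(U,V)·P(x,y) over outcomes with U > V gives 53/18.
E[max(U, V) | U > V] = (53/18) / (2/3) = 53/12.

53/12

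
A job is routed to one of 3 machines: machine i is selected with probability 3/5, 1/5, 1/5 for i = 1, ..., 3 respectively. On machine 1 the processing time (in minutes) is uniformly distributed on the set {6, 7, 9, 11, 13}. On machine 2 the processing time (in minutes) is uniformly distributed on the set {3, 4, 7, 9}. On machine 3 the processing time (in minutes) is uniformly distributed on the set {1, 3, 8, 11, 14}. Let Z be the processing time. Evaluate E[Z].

163/20

E[Z | machine 1] = (6+7+9+11+13)/5 = 46/5.
E[Z | machine 2] = (3+4+7+9)/4 = 23/4.
E[Z | machine 3] = (1+3+8+11+14)/5 = 37/5.
By the law of total expectation,
E[Z] = (3/5)·(46/5) + (1/5)·(23/4) + (1/5)·(37/5) = 163/20.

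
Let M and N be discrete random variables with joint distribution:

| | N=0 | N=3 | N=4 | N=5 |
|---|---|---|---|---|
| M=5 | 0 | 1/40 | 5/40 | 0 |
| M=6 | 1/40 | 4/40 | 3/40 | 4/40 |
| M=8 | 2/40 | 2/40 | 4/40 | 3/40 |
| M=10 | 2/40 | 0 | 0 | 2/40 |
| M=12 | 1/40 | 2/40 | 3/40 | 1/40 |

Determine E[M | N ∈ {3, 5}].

149/19

P(N ∈ {3, 5}) = 19/40.
Σ M·P over the event = 5·(1/40) + 6·(4/40) + 6·(4/40) + 8·(2/40) + 8·(3/40) + 10·(2/40) + 12·(2/40) + 12·(1/40) = 149/40.
E[M | N ∈ {3, 5}] = (149/40) / (19/40) = 149/19.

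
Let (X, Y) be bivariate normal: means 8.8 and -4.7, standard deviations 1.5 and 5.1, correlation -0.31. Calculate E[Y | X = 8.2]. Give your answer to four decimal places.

E[Y | X=x] = μ_Y + ρ(σ_Y/σ_X)(x − μ_X) for jointly normal variables.
E[Y | X=8.2] = -4.7 + (-0.31)·(5.1/1.5)·(8.2 − (8.8)) = -4.7 + (-1.054)·(-0.6) = -4.0676.

-4.0676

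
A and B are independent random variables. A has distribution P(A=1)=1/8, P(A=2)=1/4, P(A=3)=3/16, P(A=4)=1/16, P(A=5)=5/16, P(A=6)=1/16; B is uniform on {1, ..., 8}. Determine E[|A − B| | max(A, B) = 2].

3/5

P(max(A, B) = 2) = 5/64.
Summing |A−B|·P(x,y) over outcomes with max(A, B) = 2 gives 3/64.
E[|A − B| | max(A, B) = 2] = (3/64) / (5/64) = 3/5.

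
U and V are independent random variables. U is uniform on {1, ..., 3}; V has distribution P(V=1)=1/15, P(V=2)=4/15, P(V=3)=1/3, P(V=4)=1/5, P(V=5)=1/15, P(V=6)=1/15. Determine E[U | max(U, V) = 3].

9/4

P(max(U, V) = 3) = 4/9.
Summing U·P(x,y) over outcomes with max(U, V) = 3 gives 1.
E[U | max(U, V) = 3] = (1) / (4/9) = 9/4.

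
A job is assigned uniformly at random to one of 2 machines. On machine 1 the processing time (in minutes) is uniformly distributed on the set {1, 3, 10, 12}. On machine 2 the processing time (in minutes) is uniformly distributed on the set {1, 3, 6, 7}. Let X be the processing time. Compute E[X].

E[X | machine 1] = (1+3+10+12)/4 = 13/2.
E[X | machine 2] = (1+3+6+7)/4 = 17/4.
By the law of total expectation,
E[X] = (1/2)·(13/2) + (1/2)·(17/4) = 43/8.

43/8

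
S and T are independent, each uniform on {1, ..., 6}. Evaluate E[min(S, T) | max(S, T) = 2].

4/3

Outcomes with max(S, T) = 2: (1,2), (2,1), (2,2), each with probability 1/36.
E[min(S, T) | max(S, T) = 2] = (1 + 1 + 2) / 3 = 4/3.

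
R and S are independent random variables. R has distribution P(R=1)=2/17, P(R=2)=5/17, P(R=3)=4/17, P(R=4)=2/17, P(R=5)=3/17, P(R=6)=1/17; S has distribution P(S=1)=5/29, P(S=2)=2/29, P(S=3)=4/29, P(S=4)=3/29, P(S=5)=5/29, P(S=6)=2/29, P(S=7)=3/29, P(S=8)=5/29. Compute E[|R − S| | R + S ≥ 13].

58/23

P(R + S ≥ 13) = 23/493.
Summing |R−S|·P(x,y) over outcomes with R + S ≥ 13 gives 2/17.
E[|R − S| | R + S ≥ 13] = (2/17) / (23/493) = 58/23.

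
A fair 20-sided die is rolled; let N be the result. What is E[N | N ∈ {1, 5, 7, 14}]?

P(N ∈ {1, 5, 7, 14}) = 1/5.
Σ over the event: 1·1/20 + 5·1/20 + 7·1/20 + 14·1/20 = 27/20.
E[N | N ∈ {1, 5, 7, 14}] = (27/20) / (1/5) = 27/4.

27/4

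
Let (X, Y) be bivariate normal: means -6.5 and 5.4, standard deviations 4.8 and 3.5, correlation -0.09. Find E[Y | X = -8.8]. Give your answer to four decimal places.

5.5509

E[Y | X=x] = μ_Y + ρ(σ_Y/σ_X)(x − μ_X) for jointly normal variables.
E[Y | X=-8.8] = 5.4 + (-0.09)·(3.5/4.8)·(-8.8 − (-6.5)) = 5.4 + (-0.065625)·(-2.3) = 5.5509.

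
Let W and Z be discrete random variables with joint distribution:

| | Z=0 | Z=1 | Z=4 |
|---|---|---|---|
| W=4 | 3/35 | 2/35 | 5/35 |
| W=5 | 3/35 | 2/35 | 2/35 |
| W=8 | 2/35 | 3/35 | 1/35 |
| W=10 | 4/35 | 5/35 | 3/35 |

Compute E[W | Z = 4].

P(Z = 4) = 11/35.
Σ W·P over the event = 4·(5/35) + 5·(2/35) + 8·(1/35) + 10·(3/35) = 68/35.
E[W | Z = 4] = (68/35) / (11/35) = 68/11.

68/11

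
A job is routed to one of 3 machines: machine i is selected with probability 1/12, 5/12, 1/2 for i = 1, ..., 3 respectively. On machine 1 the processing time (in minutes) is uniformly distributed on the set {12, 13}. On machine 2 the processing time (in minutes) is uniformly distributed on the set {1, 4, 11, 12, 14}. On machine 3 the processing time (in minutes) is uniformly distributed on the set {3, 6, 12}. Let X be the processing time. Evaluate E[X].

E[X | machine 1] = (12+13)/2 = 25/2.
E[X | machine 2] = (1+4+11+12+14)/5 = 42/5.
E[X | machine 3] = (3+6+12)/3 = 7.
E[X] = (1/12)·(25/2) + (5/12)·(42/5) + (1/2)·(7) = 193/24.

193/24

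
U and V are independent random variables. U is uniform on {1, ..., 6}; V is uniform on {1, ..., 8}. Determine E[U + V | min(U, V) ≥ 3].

P(min(U, V) ≥ 3) = 1/2.
Summing (U+V)·P(x,y) over outcomes with min(U, V) ≥ 3 gives 5.
E[U + V | min(U, V) ≥ 3] = (5) / (1/2) = 10.

10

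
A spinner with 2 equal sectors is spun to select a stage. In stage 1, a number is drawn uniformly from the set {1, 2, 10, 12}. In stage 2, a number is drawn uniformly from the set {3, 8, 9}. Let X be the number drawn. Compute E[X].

155/24

E[X | stage 1] = (1+2+10+12)/4 = 25/4.
E[X | stage 2] = (3+8+9)/3 = 20/3.
By the law of total expectation,
E[X] = (1/2)·(25/4) + (1/2)·(20/3) = 155/24.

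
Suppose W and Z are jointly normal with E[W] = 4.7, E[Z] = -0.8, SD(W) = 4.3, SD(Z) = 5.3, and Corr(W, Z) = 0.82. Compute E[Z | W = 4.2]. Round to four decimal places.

-1.3053

For a bivariate normal, E[Z | W=x] = μ_Z + ρ·(σ_Z/σ_W)·(x − μ_W).
E[Z | W=4.2] = -0.8 + (0.82)·(5.3/4.3)·(4.2 − (4.7)) = -0.8 + (1.010698)·(-0.5) = -1.3053.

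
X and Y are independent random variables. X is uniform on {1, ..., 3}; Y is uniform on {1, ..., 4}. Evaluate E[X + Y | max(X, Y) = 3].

24/5

P(max(X, Y) = 3) = 5/12.
Summing (X+Y)·P(x,y) over outcomes with max(X, Y) = 3 gives 2.
E[X + Y | max(X, Y) = 3] = (2) / (5/12) = 24/5.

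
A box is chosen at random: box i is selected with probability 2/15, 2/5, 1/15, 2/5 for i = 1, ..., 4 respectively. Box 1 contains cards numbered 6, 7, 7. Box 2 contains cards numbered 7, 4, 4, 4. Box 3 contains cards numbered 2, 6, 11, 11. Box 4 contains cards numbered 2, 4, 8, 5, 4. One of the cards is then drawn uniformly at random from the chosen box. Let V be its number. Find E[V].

1154/225

E[V | box 1] = (6+7+7)/3 = 20/3.
E[V | box 2] = (7+4+4+4)/4 = 19/4.
E[V | box 3] = (2+6+11+11)/4 = 15/2.
E[V | box 4] = (2+4+8+5+4)/5 = 23/5.
By the law of total expectation,
E[V] = (2/15)·(20/3) + (2/5)·(19/4) + (1/15)·(15/2) + (2/5)·(23/5) = 1154/225.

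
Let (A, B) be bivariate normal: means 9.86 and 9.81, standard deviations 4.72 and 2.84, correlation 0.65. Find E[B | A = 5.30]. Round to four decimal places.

8.0266

For a bivariate normal, E[B | A=x] = μ_B + ρ·(σ_B/σ_A)·(x − μ_A).
E[B | A=5.30] = 9.81 + (0.65)·(2.84/4.72)·(5.30 − (9.86)) = 9.81 + (0.3911)·(-4.56) = 8.0266.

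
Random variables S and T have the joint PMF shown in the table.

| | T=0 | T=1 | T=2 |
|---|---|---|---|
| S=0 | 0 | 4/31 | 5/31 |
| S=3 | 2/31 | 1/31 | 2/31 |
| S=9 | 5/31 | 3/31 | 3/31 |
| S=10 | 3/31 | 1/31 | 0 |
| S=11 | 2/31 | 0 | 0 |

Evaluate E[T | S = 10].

1/4

P(S = 10) = 4/31.
Σ T·P over the event = 0·(3/31) + 1·(1/31) = 1/31.
E[T | S = 10] = (1/31) / (4/31) = 1/4.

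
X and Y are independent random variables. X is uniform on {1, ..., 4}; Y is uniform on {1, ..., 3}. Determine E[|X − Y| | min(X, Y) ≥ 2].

5/6

P(min(X, Y) ≥ 2) = 1/2.
Summing |X−Y|·P(x,y) over outcomes with min(X, Y) ≥ 2 gives 5/12.
E[|X − Y| | min(X, Y) ≥ 2] = (5/12) / (1/2) = 5/6.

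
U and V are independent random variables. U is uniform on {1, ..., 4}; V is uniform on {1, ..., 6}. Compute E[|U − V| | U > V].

5/3

Outcomes with U > V: (2,1), (3,1), (3,2), (4,1), (4,2), (4,3), each with probability 1/24.
E[|U − V| | U > V] = (1 + 2 + 1 + 3 + 2 + 1) / 6 = 5/3.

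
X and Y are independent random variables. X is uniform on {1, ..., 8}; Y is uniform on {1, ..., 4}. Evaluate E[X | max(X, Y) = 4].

22/7

P(max(X, Y) = 4) = 7/32.
Summing X·P(x,y) over outcomes with max(X, Y) = 4 gives 11/16.
E[X | max(X, Y) = 4] = (11/16) / (7/32) = 22/7.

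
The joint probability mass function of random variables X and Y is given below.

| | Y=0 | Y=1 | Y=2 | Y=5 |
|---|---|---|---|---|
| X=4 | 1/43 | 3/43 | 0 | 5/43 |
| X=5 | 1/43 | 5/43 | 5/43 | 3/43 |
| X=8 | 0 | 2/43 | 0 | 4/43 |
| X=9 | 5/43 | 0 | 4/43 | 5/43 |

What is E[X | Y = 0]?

54/7

P(Y = 0) = 7/43.
Summing X·P(X=x,Y=y) over the conditioning event gives 54/43.
E[X | Y = 0] = (54/43) / (7/43) = 54/7.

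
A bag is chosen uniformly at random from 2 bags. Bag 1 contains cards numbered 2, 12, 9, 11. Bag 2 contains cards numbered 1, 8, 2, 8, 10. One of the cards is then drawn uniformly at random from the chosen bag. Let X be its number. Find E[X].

E[X | bag 1] = (2+12+9+11)/4 = 17/2.
E[X | bag 2] = (1+8+2+8+10)/5 = 29/5.
By the law of total expectation,
E[X] = (1/2)·(17/2) + (1/2)·(29/5) = 143/20.

143/20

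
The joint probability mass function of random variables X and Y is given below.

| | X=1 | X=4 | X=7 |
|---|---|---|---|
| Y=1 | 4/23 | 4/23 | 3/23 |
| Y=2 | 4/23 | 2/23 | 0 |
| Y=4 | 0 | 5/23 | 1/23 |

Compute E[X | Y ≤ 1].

41/11

P(Y ≤ 1) = 11/23.
Σ X·P over the event = 1·(4/23) + 4·(4/23) + 7·(3/23) = 41/23.
E[X | Y ≤ 1] = (41/23) / (11/23) = 41/11.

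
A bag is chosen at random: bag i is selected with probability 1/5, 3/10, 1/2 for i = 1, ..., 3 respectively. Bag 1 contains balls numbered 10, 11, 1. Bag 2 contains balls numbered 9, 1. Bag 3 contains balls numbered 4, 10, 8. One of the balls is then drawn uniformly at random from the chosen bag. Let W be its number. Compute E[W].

199/30

E[W | bag 1] = (10+11+1)/3 = 22/3.
E[W | bag 2] = (9+1)/2 = 5.
E[W | bag 3] = (4+10+8)/3 = 22/3.
By the law of total expectation,
E[W] = (1/5)·(22/3) + (3/10)·(5) + (1/2)·(22/3) = 199/30.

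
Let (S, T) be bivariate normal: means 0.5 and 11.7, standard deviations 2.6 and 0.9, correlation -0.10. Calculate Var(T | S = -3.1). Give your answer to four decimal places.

The conditional variance in a bivariate normal is σ_T²(1 − ρ²), independent of x.
Var(T | S=-3.1) = (0.9)²·(1 − (-0.10)²) = 0.81·0.99 = 0.8019.

0.8019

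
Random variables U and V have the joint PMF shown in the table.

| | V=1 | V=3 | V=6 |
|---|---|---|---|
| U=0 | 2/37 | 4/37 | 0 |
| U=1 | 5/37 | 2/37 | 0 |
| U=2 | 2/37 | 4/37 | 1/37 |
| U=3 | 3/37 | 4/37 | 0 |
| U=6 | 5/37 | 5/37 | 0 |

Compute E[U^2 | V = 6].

P(V = 6) = 1/37.
Σ U^2·P over the event = 4·(1/37) = 4/37.
E[U^2 | V = 6] = (4/37) / (1/37) = 4.

4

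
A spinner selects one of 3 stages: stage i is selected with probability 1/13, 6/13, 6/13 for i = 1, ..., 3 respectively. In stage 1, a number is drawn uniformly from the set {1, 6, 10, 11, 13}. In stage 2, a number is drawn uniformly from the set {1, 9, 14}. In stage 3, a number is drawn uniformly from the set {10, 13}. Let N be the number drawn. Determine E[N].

626/65

E[N | stage 1] = (1+6+10+11+13)/5 = 41/5.
E[N | stage 2] = (1+9+14)/3 = 8.
E[N | stage 3] = (10+13)/2 = 23/2.
By the law of total expectation,
E[N] = (1/13)·(41/5) + (6/13)·(8) + (6/13)·(23/2) = 626/65.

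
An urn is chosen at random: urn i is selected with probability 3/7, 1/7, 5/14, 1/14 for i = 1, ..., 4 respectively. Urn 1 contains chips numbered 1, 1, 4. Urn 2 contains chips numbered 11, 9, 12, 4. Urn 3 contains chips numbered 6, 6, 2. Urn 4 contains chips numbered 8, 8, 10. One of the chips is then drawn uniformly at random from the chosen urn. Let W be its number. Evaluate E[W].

E[W | urn 1] = (1+1+4)/3 = 2.
E[W | urn 2] = (11+9+12+4)/4 = 9.
E[W | urn 3] = (6+6+2)/3 = 14/3.
E[W | urn 4] = (8+8+10)/3 = 26/3.
By the law of total expectation,
E[W] = (3/7)·(2) + (1/7)·(9) + (5/14)·(14/3) + (1/14)·(26/3) = 31/7.

31/7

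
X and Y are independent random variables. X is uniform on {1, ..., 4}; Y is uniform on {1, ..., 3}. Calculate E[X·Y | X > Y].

Outcomes with X > Y: (2,1), (3,1), (3,2), (4,1), (4,2), (4,3), each with probability 1/12.
E[X·Y | X > Y] = (2 + 3 + 6 + 4 + 8 + 12) / 6 = 35/6.

35/6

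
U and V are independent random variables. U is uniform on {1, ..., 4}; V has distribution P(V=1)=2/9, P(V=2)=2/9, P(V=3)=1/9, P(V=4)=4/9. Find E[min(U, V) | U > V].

17/11

P(U > V) = 11/36.
Summing min(U,V)·P(x,y) over outcomes with U > V gives 17/36.
E[min(U, V) | U > V] = (17/36) / (11/36) = 17/11.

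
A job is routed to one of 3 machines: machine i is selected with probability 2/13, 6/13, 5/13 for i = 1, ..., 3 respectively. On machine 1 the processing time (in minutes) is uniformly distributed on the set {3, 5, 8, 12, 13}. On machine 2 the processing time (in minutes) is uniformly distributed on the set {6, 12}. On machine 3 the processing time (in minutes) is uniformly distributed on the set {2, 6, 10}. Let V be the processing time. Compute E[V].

502/65

E[V | machine 1] = (3+5+8+12+13)/5 = 41/5.
E[V | machine 2] = (6+12)/2 = 9.
E[V | machine 3] = (2+6+10)/3 = 6.
E[V] = (2/13)·(41/5) + (6/13)·(9) + (5/13)·(6) = 502/65.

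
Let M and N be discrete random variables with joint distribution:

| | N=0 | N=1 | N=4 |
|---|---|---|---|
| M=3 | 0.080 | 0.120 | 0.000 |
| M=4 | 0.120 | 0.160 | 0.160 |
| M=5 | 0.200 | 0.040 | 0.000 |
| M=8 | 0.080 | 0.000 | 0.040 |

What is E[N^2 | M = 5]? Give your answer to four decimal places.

P(M = 5) = 0.240.
Σ N^2·P over the event = 0·(0.200) + 1·(0.040) = 0.040.
E[N^2 | M = 5] = (0.040) / (0.240) = 0.1667.

0.1667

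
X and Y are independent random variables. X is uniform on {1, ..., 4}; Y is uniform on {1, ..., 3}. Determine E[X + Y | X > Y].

P(X > Y) = 1/2.
Summing (X+Y)·P(x,y) over outcomes with X > Y gives 5/2.
E[X + Y | X > Y] = (5/2) / (1/2) = 5.

5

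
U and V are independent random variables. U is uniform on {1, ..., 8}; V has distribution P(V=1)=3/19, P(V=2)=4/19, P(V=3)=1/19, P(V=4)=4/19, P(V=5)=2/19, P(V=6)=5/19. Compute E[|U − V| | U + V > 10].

P(U + V > 10) = 35/152.
Summing |U−V|·P(x,y) over outcomes with U + V > 10 gives 65/152.
E[|U − V| | U + V > 10] = (65/152) / (35/152) = 13/7.

13/7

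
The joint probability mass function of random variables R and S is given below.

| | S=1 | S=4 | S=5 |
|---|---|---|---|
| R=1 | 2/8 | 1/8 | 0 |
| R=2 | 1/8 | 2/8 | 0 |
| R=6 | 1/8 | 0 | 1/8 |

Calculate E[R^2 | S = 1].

21/2

P(S = 1) = 1/2.
Σ R^2·P over the event = 1·(2/8) + 4·(1/8) + 36·(1/8) = 21/4.
E[R^2 | S = 1] = (21/4) / (1/2) = 21/2.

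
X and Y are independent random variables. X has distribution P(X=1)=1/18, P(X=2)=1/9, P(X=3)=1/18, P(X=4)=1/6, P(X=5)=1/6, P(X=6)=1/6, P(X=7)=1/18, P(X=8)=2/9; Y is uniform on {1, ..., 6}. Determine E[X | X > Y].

43/7

P(X > Y) = 35/54.
Summing X·P(x,y) over outcomes with X > Y gives 215/54.
E[X | X > Y] = (215/54) / (35/54) = 43/7.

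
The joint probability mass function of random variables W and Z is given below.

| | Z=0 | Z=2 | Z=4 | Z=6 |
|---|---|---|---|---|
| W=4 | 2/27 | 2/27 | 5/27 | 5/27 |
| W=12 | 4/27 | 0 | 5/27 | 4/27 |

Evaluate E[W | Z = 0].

P(Z = 0) = 2/9.
Σ W·P over the event = 4·(2/27) + 12·(4/27) = 56/27.
E[W | Z = 0] = (56/27) / (2/9) = 28/3.

28/3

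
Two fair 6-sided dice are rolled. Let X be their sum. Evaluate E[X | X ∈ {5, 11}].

P(X ∈ {5, 11}) = 1/6.
Σ over the event: 5·1/9 + 11·1/18 = 7/6.
E[X | X ∈ {5, 11}] = (7/6) / (1/6) = 7.

7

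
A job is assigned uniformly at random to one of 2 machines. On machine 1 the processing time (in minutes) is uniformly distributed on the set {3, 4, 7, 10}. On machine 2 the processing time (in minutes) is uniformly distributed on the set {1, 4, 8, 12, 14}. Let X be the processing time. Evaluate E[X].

69/10

E[X | machine 1] = (3+4+7+10)/4 = 6.
E[X | machine 2] = (1+4+8+12+14)/5 = 39/5.
By the law of total expectation,
E[X] = (1/2)·(6) + (1/2)·(39/5) = 69/10.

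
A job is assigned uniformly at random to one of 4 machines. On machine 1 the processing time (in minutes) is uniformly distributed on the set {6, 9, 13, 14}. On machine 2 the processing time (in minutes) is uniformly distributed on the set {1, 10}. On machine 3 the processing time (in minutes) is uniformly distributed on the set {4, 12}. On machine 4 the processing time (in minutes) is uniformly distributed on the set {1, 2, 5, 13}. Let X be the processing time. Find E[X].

E[X | machine 1] = (6+9+13+14)/4 = 21/2.
E[X | machine 2] = (1+10)/2 = 11/2.
E[X | machine 3] = (4+12)/2 = 8.
E[X | machine 4] = (1+2+5+13)/4 = 21/4.
E[X] = (1/4)·(21/2) + (1/4)·(11/2) + (1/4)·(8) + (1/4)·(21/4) = 117/16.

117/16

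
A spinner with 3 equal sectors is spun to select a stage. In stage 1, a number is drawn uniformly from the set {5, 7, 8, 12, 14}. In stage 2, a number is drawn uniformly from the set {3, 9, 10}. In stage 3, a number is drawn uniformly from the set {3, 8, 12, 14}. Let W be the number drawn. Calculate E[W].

E[W | stage 1] = (5+7+8+12+14)/5 = 46/5.
E[W | stage 2] = (3+9+10)/3 = 22/3.
E[W | stage 3] = (3+8+12+14)/4 = 37/4.
E[W] = (1/3)·(46/5) + (1/3)·(22/3) + (1/3)·(37/4) = 1547/180.

1547/180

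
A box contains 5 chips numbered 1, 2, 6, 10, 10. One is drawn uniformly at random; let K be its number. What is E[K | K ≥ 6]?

P(K ≥ 6) = 3/5.
Σ over the event: 6·1/5 + 10·2/5 = 26/5.
E[K | K ≥ 6] = (26/5) / (3/5) = 26/3.

26/3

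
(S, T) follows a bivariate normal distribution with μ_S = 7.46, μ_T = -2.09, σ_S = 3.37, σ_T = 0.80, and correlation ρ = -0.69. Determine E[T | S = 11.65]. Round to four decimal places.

For a bivariate normal, E[T | S=x] = μ_T + ρ·(σ_T/σ_S)·(x − μ_S).
E[T | S=11.65] = -2.09 + (-0.69)·(0.80/3.37)·(11.65 − (7.46)) = -2.09 + (-0.1638)·(4.19) = -2.7763.

-2.7763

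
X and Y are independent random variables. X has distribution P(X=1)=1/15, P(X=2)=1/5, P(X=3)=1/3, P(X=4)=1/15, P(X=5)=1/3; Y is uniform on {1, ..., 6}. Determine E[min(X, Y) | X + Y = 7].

P(X + Y = 7) = 1/6.
Summing min(X,Y)·P(x,y) over outcomes with X + Y = 7 gives 7/18.
E[min(X, Y) | X + Y = 7] = (7/18) / (1/6) = 7/3.

7/3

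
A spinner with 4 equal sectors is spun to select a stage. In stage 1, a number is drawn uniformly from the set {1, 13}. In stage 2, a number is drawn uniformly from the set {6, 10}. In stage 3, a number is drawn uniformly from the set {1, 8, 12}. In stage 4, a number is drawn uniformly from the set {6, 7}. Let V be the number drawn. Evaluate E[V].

57/8

E[V | stage 1] = (1+13)/2 = 7.
E[V | stage 2] = (6+10)/2 = 8.
E[V | stage 3] = (1+8+12)/3 = 7.
E[V | stage 4] = (6+7)/2 = 13/2.
By the law of total expectation,
E[V] = (1/4)·(7) + (1/4)·(8) + (1/4)·(7) + (1/4)·(13/2) = 57/8.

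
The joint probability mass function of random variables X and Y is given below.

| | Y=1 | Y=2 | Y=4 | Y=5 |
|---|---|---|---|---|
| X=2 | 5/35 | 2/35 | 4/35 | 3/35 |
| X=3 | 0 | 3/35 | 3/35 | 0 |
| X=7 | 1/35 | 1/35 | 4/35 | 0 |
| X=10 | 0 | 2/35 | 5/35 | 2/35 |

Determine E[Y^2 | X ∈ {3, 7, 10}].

89/7

P(X ∈ {3, 7, 10}) = 3/5.
Summing Y^2·P(X=x,Y=y) over the conditioning event gives 267/35.
E[Y^2 | X ∈ {3, 7, 10}] = (267/35) / (3/5) = 89/7.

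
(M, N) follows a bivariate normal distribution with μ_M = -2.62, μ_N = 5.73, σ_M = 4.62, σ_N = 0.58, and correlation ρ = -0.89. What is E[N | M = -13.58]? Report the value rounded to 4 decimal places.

6.9546

For a bivariate normal, E[N | M=x] = μ_N + ρ·(σ_N/σ_M)·(x − μ_M).
E[N | M=-13.58] = 5.73 + (-0.89)·(0.58/4.62)·(-13.58 − (-2.62)) = 5.73 + (-0.11173)·(-10.96) = 6.9546.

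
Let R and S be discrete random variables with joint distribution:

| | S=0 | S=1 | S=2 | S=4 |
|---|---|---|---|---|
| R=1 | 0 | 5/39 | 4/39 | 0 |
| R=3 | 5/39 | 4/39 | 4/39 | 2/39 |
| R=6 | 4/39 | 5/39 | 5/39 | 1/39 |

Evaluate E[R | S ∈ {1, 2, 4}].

7/2

P(S ∈ {1, 2, 4}) = 10/13.
Σ R·P over the event = 1·(5/39) + 1·(4/39) + 3·(4/39) + 3·(4/39) + 3·(2/39) + 6·(5/39) + 6·(5/39) + 6·(1/39) = 35/13.
E[R | S ∈ {1, 2, 4}] = (35/13) / (10/13) = 7/2.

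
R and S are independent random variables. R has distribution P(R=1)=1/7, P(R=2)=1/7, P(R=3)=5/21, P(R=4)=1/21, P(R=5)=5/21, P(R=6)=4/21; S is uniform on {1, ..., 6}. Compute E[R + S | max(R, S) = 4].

P(max(R, S) = 4) = 5/42.
Summing (R+S)·P(x,y) over outcomes with max(R, S) = 4 gives 47/63.
E[R + S | max(R, S) = 4] = (47/63) / (5/42) = 94/15.

94/15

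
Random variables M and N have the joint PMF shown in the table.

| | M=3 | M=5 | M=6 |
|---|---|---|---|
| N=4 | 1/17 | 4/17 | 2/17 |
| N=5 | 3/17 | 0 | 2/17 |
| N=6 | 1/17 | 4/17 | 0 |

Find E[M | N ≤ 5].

P(N ≤ 5) = 12/17.
Σ M·P over the event = 3·(1/17) + 3·(3/17) + 5·(4/17) + 6·(2/17) + 6·(2/17) = 56/17.
E[M | N ≤ 5] = (56/17) / (12/17) = 14/3.

14/3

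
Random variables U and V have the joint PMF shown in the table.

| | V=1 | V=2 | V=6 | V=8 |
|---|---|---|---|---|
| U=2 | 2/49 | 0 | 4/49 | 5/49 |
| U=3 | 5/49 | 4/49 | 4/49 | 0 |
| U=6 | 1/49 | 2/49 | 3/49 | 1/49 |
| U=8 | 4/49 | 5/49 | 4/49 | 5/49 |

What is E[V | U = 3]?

P(U = 3) = 13/49.
Summing V·P(U=x,V=y) over the conditioning event gives 37/49.
E[V | U = 3] = (37/49) / (13/49) = 37/13.

37/13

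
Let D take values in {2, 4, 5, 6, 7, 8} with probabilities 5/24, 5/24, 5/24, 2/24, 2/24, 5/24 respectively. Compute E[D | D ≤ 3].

2

P(D ≤ 3) = 5/24.
Σ over the event: 2·5/24 = 5/12.
E[D | D ≤ 3] = (5/12) / (5/24) = 2.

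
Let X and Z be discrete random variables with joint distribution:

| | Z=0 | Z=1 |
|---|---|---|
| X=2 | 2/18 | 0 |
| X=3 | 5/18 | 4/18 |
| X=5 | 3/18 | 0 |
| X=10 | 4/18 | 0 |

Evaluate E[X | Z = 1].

3

P(Z = 1) = 2/9.
Σ X·P over the event = 3·(4/18) = 2/3.
E[X | Z = 1] = (2/3) / (2/9) = 3.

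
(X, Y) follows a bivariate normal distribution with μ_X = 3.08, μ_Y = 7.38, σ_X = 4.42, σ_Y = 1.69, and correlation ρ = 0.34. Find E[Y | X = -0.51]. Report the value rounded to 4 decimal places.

6.9133

E[Y | X=x] = μ_Y + ρ(σ_Y/σ_X)(x − μ_X) for jointly normal variables.
E[Y | X=-0.51] = 7.38 + (0.34)·(1.69/4.42)·(-0.51 − (3.08)) = 7.38 + (0.13)·(-3.59) = 6.9133.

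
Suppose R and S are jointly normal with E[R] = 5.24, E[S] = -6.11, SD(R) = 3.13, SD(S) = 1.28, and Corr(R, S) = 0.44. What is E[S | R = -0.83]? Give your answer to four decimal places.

The regression of S on R has slope ρ·σ_S/σ_R and passes through (μ_R, μ_S).
E[S | R=-0.83] = -6.11 + (0.44)·(1.28/3.13)·(-0.83 − (5.24)) = -6.11 + (0.17994)·(-6.07) = -7.2022.

-7.2022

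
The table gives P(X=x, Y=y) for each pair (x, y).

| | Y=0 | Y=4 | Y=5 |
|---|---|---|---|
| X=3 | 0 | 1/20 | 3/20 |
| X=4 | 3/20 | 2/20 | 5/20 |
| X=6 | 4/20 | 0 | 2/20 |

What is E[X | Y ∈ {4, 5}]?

4

P(Y ∈ {4, 5}) = 13/20.
Σ X·P over the event = 3·(1/20) + 3·(3/20) + 4·(2/20) + 4·(5/20) + 6·(2/20) = 13/5.
E[X | Y ∈ {4, 5}] = (13/5) / (13/20) = 4.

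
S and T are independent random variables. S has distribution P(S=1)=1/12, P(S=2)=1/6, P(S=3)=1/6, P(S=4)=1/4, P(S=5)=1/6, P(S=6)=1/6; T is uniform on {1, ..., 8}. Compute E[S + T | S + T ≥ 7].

661/69

P(S + T ≥ 7) = 23/32.
Summing (S+T)·P(x,y) over outcomes with S + T ≥ 7 gives 661/96.
E[S + T | S + T ≥ 7] = (661/96) / (23/32) = 661/69.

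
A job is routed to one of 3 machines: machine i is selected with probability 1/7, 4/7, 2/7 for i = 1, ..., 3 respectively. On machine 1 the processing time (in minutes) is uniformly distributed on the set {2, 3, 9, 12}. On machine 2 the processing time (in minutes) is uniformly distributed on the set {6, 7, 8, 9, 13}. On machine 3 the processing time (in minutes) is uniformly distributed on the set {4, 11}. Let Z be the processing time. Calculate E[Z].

E[Z | machine 1] = (2+3+9+12)/4 = 13/2.
E[Z | machine 2] = (6+7+8+9+13)/5 = 43/5.
E[Z | machine 3] = (4+11)/2 = 15/2.
By the law of total expectation,
E[Z] = (1/7)·(13/2) + (4/7)·(43/5) + (2/7)·(15/2) = 559/70.

559/70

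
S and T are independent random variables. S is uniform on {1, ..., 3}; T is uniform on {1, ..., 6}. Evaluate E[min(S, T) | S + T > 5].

Outcomes with S + T > 5: (1,5), (1,6), (2,4), (2,5), (2,6), (3,3), (3,4), (3,5), (3,6), each with probability 1/18.
E[min(S, T) | S + T > 5] = (1 + 1 + 2 + 2 + 2 + 3 + 3 + 3 + 3) / 9 = 20/9.

20/9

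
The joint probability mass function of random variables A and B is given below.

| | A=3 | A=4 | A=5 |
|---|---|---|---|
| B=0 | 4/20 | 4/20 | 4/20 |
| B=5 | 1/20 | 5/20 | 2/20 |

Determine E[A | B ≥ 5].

33/8

P(B ≥ 5) = 2/5.
Summing A·P(A=x,B=y) over the conditioning event gives 33/20.
E[A | B ≥ 5] = (33/20) / (2/5) = 33/8.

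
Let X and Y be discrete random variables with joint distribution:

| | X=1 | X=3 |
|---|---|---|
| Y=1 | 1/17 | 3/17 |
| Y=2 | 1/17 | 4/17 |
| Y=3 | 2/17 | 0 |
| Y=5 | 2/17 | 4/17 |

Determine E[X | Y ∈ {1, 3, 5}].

13/6

P(Y ∈ {1, 3, 5}) = 12/17.
Σ X·P over the event = 1·(1/17) + 1·(2/17) + 1·(2/17) + 3·(3/17) + 3·(4/17) = 26/17.
E[X | Y ∈ {1, 3, 5}] = (26/17) / (12/17) = 13/6.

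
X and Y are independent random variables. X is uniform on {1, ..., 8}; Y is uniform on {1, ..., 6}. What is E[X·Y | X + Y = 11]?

P(X + Y = 11) = 1/12.
Summing XY·P(x,y) over outcomes with X + Y = 11 gives 7/3.
E[X·Y | X + Y = 11] = (7/3) / (1/12) = 28.

28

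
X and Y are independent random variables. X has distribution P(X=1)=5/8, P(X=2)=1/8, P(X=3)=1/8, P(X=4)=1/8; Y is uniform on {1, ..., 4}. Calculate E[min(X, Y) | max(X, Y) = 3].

13/9

P(max(X, Y) = 3) = 9/32.
Summing min(X,Y)·P(x,y) over outcomes with max(X, Y) = 3 gives 13/32.
E[min(X, Y) | max(X, Y) = 3] = (13/32) / (9/32) = 13/9.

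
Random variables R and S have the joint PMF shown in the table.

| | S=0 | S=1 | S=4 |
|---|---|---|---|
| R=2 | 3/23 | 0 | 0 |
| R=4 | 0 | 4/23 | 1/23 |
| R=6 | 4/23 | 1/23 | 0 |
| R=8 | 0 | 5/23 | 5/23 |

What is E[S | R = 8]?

5/2

P(R = 8) = 10/23.
Σ S·P over the event = 1·(5/23) + 4·(5/23) = 25/23.
E[S | R = 8] = (25/23) / (10/23) = 5/2.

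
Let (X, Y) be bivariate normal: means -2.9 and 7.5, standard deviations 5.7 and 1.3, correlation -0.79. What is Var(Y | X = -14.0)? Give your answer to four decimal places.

Var(Y | X=x) = (1 − ρ²)·σ_Y².
Var(Y | X=-14.0) = (1.3)²·(1 − (-0.79)²) = 1.69·0.3759 = 0.6353.

0.6353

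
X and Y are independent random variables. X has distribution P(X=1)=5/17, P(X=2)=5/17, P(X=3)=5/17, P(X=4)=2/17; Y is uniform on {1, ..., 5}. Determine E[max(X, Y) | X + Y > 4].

222/55

P(X + Y > 4) = 11/17.
Summing max(X,Y)·P(x,y) over outcomes with X + Y > 4 gives 222/85.
E[max(X, Y) | X + Y > 4] = (222/85) / (11/17) = 222/55.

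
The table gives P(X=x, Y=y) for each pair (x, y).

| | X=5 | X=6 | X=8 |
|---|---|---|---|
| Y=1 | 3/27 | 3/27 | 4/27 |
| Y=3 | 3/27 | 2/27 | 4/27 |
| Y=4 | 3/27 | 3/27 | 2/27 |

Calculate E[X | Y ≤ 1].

P(Y ≤ 1) = 10/27.
Summing X·P(X=x,Y=y) over the conditioning event gives 65/27.
E[X | Y ≤ 1] = (65/27) / (10/27) = 13/2.

13/2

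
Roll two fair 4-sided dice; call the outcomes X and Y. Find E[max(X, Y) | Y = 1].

5/2

Outcomes with Y = 1: (1,1), (2,1), (3,1), (4,1), each with probability 1/16.
E[max(X, Y) | Y = 1] = (1 + 2 + 3 + 4) / 4 = 5/2.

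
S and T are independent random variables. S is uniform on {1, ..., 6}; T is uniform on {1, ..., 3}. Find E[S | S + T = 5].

Outcomes with S + T = 5: (2,3), (3,2), (4,1), each with probability 1/18.
E[S | S + T = 5] = (2 + 3 + 4) / 3 = 3.

3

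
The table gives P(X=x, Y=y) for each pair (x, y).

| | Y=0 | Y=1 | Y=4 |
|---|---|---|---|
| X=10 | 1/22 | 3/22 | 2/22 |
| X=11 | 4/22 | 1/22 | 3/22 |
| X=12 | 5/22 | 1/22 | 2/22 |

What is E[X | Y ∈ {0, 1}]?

167/15

P(Y ∈ {0, 1}) = 15/22.
Σ X·P over the event = 10·(1/22) + 10·(3/22) + 11·(4/22) + 11·(1/22) + 12·(5/22) + 12·(1/22) = 167/22.
E[X | Y ∈ {0, 1}] = (167/22) / (15/22) = 167/15.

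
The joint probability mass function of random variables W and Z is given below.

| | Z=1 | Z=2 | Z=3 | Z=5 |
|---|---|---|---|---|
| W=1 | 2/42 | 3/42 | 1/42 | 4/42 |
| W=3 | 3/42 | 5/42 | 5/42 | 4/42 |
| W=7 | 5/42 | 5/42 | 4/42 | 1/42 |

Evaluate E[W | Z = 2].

53/13

P(Z = 2) = 13/42.
Summing W·P(W=x,Z=y) over the conditioning event gives 53/42.
E[W | Z = 2] = (53/42) / (13/42) = 53/13.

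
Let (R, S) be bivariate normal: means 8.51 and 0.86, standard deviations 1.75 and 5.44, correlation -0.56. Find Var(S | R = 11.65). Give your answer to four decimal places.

Var(S | R=x) = (1 − ρ²)·σ_S².
Var(S | R=11.65) = (5.44)²·(1 − (-0.56)²) = 29.5936·0.6864 = 20.3130.

20.3130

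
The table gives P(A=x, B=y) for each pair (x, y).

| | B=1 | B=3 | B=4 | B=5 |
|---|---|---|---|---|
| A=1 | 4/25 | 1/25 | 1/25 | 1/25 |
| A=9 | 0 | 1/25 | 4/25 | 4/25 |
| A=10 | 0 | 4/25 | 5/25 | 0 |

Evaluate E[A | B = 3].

25/3

P(B = 3) = 6/25.
Summing A·P(A=x,B=y) over the conditioning event gives 2.
E[A | B = 3] = (2) / (6/25) = 25/3.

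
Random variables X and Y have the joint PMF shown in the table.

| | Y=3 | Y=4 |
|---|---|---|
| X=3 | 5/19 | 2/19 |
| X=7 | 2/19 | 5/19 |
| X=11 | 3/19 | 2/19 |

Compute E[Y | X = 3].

23/7

P(X = 3) = 7/19.
Σ Y·P over the event = 3·(5/19) + 4·(2/19) = 23/19.
E[Y | X = 3] = (23/19) / (7/19) = 23/7.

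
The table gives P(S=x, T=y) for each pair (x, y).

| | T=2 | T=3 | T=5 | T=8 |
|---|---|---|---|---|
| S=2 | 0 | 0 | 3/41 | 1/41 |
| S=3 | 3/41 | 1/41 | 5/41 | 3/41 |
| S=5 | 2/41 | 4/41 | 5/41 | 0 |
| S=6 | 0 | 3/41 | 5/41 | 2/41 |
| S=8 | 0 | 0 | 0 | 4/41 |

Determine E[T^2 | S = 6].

28

P(S = 6) = 10/41.
Σ T^2·P over the event = 9·(3/41) + 25·(5/41) + 64·(2/41) = 280/41.
E[T^2 | S = 6] = (280/41) / (10/41) = 28.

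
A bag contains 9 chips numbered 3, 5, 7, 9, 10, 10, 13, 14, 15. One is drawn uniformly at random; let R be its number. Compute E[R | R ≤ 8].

5

P(R ≤ 8) = 1/3.
Σ over the event: 3·1/9 + 5·1/9 + 7·1/9 = 5/3.
E[R | R ≤ 8] = (5/3) / (1/3) = 5.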